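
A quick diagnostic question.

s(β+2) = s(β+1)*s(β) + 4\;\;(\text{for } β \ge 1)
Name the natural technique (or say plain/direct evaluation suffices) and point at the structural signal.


Verdict: no special technique — the update rule curves (it is not linear in the unknown sequence), so no superposition-based closed form attaches — iterate or study it directly.


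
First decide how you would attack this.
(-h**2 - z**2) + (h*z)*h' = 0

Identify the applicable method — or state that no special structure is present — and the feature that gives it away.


Verdict: the homogeneous substitution — the slope's numerator and denominator have matching total degree, so it depends only on h/z and the ratio substitution collapses it. A Bernoulli rewrite works here as the equation stands — the homogeneous substitution is the more immediate reading.


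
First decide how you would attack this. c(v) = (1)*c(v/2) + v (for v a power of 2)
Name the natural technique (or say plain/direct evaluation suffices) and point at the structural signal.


Diagnosis: the master substitution — recursion at v/2 is multiplicative in the index; logarithmic reindexing via v = 2^m linearizes it.


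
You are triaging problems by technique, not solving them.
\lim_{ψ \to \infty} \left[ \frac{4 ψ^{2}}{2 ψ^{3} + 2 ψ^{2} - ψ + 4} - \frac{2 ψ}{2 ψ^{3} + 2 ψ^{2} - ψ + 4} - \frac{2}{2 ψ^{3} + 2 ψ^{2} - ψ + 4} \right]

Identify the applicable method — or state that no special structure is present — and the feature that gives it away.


Technique: dominant-term comparison — as ψ grows, only the highest-degree terms matter — compare leading terms and read the limit off. l'Hôpital's at-infinity variant applies to the expression viewed as a single quotient; the leading-term comparison is the direct route.


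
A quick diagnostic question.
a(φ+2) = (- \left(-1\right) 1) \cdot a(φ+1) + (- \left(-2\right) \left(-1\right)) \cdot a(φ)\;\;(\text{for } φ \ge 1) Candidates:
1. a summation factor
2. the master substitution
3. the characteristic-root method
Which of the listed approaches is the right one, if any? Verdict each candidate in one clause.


Method: the characteristic-root method — the recurrence is linear and homogeneous with constant coefficients, so the ansatz r^φ turns it into a polynomial equation for r.
- a summation factor: the recurrence reaches back more than one step, outside the first-order family a summation factor normalizes.
- the master substitution — the recursion steps by a constant offset, so exponential reindexing is pointless.
- the characteristic-root method — a fit — the right tool for this form.


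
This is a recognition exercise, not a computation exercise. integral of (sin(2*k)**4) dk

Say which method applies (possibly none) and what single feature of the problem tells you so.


Method: a trigonometric identity — an even power like sin(2*k)**4 flattens under the half-angle identity into first-degree cosines you can integrate directly.


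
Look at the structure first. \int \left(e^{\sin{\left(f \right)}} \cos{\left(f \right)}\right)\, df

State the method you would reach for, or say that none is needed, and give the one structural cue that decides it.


Best approach: u-substitution — collected, the integrand has one factor that is, up to a constant, the derivative of an inner expression the rest depends on — substitute for that inner expression.


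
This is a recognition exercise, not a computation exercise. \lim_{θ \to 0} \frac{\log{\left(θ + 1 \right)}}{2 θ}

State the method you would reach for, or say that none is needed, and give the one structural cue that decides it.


Verdict: l'Hôpital's rule (0/0) — numerator and denominator both vanish at 0 — a genuine 0/0 form, which is exactly when l'Hôpital applies. A local series expansion at the point resolves it as well; the rule is the packaged version of that step.


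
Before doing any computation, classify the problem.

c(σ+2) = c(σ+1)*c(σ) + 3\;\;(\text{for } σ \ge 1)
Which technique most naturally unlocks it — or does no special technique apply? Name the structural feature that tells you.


Method: no special technique — no ansatz, no master substitution, no summation factor survives the nonlinearity here.


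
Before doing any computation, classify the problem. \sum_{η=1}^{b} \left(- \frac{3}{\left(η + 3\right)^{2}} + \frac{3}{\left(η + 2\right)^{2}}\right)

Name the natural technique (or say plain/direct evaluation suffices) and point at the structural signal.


Diagnosis: telescoping — the generic term is a one-step difference of \frac{3}{\left(η + 2\right)^{2}}, so partial sums shortcut to endpoint evaluation.


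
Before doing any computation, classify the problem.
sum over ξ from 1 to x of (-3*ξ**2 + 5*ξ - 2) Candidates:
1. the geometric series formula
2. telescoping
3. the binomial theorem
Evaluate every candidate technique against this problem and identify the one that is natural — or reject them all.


Diagnosis: no special technique — no ratio, no shift structure, no binomial pattern: sum the constant-multiple powers of ξ with known formulas.
- the geometric series formula — the term-to-term ratio changes with the index, so the geometric formula cannot close it.
- telescoping: neither a shifted-difference shape nor integer-spaced poles are present.
- the binomial theorem: the summand does not match any term pattern of an expanded binomial power.


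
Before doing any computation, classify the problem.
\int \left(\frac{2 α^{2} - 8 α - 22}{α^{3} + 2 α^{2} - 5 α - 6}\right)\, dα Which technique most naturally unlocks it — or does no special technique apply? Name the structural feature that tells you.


Diagnosis: partial fractions — each factor of α^{3} + 2 α^{2} - 5 α - 6 owns one elementary piece of the integrand — separate them and integrate piecewise.


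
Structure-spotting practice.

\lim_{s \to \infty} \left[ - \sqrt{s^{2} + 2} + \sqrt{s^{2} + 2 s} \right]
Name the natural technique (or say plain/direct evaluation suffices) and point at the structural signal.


Method: conjugate multiplication — the difference \sqrt{s^{2} + 2 s} - \sqrt{s^{2} + 2} is an ∞ − ∞ stalemate; its conjugate partner breaks the tie.


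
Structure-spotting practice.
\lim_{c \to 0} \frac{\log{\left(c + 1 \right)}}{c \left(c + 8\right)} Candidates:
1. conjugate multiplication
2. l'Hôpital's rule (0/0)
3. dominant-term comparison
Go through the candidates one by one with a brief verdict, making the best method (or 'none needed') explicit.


Method: l'Hôpital's rule (0/0) — plug in 0: top and bottom both hit zero, so differentiate each and retry. A first-order expansion at the point is an equally standard path; the rule packages it.
- conjugate multiplication: no difference of divergent radicals appears, so rationalizing has nothing to cancel.
- l'Hôpital's rule (0/0) — yes, a natural case for it.
- dominant-term comparison: no dominant-degree comparison decides it.


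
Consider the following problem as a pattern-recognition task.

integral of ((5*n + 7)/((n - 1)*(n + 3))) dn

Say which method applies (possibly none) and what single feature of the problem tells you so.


Best approach: partial fractions — a proper rational integrand whose denominator splits into simpler factors — decompose into partial fractions first.


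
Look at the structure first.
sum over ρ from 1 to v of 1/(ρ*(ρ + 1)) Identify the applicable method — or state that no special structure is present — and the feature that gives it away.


Verdict: telescoping — poles of 1/(ρ*(ρ + 1)) differ by an integer, the telltale of a telescoping partial-fraction sum.


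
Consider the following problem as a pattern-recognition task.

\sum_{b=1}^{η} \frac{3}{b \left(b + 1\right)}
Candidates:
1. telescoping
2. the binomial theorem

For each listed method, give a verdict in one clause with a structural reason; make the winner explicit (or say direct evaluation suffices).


Best approach: telescoping — split \frac{3}{b \left(b + 1\right)} by partial fractions and the pieces are one function at shifted arguments — interior terms cancel.
- telescoping — yes — fits the structure here.
- the binomial theorem — there is no pair of bases whose matched powers would reassemble into a single binomial power.


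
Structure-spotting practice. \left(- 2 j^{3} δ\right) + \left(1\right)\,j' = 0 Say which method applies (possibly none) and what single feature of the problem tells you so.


Technique: separation of variables — one side of the product carries the independent variable, the other the unknown — the textbook separation shape.


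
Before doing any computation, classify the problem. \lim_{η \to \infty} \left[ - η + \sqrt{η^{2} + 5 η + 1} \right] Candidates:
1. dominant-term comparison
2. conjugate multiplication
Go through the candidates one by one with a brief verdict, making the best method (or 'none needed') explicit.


Best approach: conjugate multiplication — turning the difference into a conjugate-rationalized ratio makes the limit readable.
- dominant-term comparison: no dominant power emerges to decide the limit by degree comparison.
- conjugate multiplication — applies; the problem has the shape this method handles.


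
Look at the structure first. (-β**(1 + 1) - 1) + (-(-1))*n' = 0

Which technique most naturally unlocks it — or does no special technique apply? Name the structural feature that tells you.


Diagnosis: no special technique — solved for the derivative, n never appears on the right — this is a direct integration in β, not a differential-equations problem at heart.


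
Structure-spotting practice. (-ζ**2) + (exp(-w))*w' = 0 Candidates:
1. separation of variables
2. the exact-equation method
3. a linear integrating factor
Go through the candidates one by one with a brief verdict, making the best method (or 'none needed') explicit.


Best approach: separation of variables — separating collects all w-dependence with the derivative and leaves all ζ-dependence opposite: variables separate.
- separation of variables: a fit — the right tool for this form.
- the exact-equation method: any potential here is of the trivial single-variable kind; the exact method earns its name only with genuine cross terms.
- a linear integrating factor: the unknown enters nonlinearly (through a power, a denominator, or a transcendental function), which the linear integrating-factor recipe cannot absorb as-is — any repair would come from a preliminary substitution, not the factor.


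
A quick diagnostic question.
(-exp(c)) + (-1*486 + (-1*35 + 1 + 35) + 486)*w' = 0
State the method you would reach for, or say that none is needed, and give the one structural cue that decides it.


Diagnosis: no special technique — solved for the derivative, no w appears — this is antidifferentiation in c wearing ODE clothing.


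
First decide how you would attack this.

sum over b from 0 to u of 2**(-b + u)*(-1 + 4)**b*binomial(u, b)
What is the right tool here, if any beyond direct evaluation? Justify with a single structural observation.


Diagnosis: the binomial theorem — the summand is term b of a binomial expansion in (-1 + 4) and 2; the whole sum is a single power.


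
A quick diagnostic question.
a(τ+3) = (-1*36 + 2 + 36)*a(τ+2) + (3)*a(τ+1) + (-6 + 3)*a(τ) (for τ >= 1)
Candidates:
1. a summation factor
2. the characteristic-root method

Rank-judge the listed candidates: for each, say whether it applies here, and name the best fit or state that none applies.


Best approach: the characteristic-root method — every coefficient is a fixed number and the forcing is zero — substitute r^τ and read off the root equation.
- a summation factor: a summation factor telescopes one-step recursions; this one carries higher-order memory.
- the characteristic-root method — yes — fits the structure here.


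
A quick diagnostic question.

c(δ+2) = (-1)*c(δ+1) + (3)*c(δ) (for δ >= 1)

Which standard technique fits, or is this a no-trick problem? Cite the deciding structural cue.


Method: the characteristic-root method — the recurrence is linear and homogeneous with constant coefficients, so the ansatz r^δ turns it into a polynomial equation for r.


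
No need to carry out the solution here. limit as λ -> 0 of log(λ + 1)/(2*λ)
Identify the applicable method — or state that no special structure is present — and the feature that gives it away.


Diagnosis: l'Hôpital's rule (0/0) — the 0/0 form at 0 is the signature situation for l'Hôpital's rule. A first-order expansion at the point is an equally standard path; the rule packages it.


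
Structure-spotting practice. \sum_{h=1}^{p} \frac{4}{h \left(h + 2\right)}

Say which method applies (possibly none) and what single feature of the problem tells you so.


Method: telescoping — \frac{4}{h \left(h + 2\right)} decomposes into shift-paired simple fractions; the series telescopes to finitely many boundary pieces.


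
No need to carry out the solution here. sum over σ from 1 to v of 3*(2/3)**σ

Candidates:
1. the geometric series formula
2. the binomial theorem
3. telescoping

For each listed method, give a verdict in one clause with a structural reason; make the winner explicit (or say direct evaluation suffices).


Best approach: the geometric series formula — each summand is the previous one scaled by 2/3; that constant multiplier is itself the geometric structure.
- the geometric series formula: yes — fits the structure here.
- the binomial theorem: no binomial coefficients pair up with complementary powers here.
- telescoping: the terms as presented offer no neighboring cancellation — a telescoping rewrite may exist, but the displayed structure does not hand one over.


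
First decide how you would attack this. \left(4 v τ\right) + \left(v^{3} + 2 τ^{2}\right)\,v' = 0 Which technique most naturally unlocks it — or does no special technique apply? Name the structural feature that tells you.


Technique: the exact-equation method — 4 v τ and v^{3} + 2 τ^{2} pass the exactness check on the nose, so no integrating factor in τ or v is needed at all.


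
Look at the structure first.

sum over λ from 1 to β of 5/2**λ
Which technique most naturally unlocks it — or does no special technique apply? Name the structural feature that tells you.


Verdict: the geometric series formula — consecutive terms stand in a fixed index-free ratio — the geometric sum formula closes it.


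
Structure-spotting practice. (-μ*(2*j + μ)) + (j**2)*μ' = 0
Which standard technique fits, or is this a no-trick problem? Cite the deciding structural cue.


Verdict: the homogeneous substitution — scaling j and μ together leaves the slope fixed — it depends only on μ/j, so substitute the ratio. Rearranged, this also fits the Bernoulli template directly; the homogeneous substitution reads the structure without the rearrangement.


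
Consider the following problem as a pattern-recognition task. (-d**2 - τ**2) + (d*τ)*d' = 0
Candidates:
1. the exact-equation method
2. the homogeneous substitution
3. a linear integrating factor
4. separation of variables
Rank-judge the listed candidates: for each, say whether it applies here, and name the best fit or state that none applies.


Method: the homogeneous substitution — scaling τ and d together leaves the slope fixed — it depends only on d/τ, so substitute the ratio. A Bernoulli substitution is a fair alternative on this equation directly; the homogeneous reading takes it as given.
- the exact-equation method — no potential function has this form as its differential, as written.
- the homogeneous substitution: a fit — the right tool for this form.
- a linear integrating factor: the unknown enters nonlinearly (through a power, a denominator, or a transcendental function), which the linear integrating-factor recipe cannot absorb as-is — any repair would come from a preliminary substitution, not the factor.
- separation of variables — the two dependences do not factor apart.


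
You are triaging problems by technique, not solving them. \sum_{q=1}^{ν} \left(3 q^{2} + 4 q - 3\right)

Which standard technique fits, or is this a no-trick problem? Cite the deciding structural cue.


Verdict: no special technique — with only polynomial terms in q present, the classical sum-of-powers identities are all you need.


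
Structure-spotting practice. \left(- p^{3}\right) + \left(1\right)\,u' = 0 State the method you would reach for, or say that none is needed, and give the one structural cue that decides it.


Method: no special technique — with u absent the equation is not coupled at all: direct integration in p.


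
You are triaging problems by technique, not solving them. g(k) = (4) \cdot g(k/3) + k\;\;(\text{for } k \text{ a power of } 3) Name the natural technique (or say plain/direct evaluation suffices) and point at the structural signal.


Verdict: the master substitution — the argument contracts 3-fold per step: reindex k exponentially and solve the linear recurrence in the new index.


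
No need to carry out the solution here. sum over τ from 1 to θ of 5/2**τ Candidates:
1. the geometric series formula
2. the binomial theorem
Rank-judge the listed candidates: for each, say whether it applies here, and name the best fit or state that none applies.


Best approach: the geometric series formula — consecutive terms stand in a fixed index-free ratio — the geometric sum formula closes it.
- the geometric series formula: applies; the problem has the shape this method handles.
- the binomial theorem: there is no pair of bases whose matched powers would reassemble into a single binomial power.


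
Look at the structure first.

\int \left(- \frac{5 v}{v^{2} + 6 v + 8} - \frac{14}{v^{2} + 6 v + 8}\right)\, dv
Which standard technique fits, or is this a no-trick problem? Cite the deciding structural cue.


Diagnosis: partial fractions — rational integrand, reducible denominator v^{2} + 6 v + 8: decompose first, integrate second.


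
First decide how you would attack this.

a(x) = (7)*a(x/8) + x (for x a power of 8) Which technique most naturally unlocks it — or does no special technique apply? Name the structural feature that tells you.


Method: the master substitution — treat m = log base 8 of x as the new clock: one recursion step advances m by one while x scales by 8.


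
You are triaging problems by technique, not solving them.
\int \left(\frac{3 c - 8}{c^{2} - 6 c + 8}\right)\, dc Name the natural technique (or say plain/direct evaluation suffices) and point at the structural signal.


Method: partial fractions — rational integrand, reducible denominator c^{2} - 6 c + 8: decompose first, integrate second.


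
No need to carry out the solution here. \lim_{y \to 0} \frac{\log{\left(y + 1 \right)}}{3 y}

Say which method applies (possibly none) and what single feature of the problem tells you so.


Technique: l'Hôpital's rule (0/0) — both numerator and denominator vanish at 0: the genuine 0/0 indeterminate that l'Hôpital exists for. Known elementary limits would finish this too — the rule just bypasses the case analysis.


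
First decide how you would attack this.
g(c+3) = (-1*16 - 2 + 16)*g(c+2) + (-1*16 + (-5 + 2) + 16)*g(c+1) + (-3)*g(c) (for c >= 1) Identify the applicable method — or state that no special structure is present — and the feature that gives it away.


Diagnosis: the characteristic-root method — every coefficient is a fixed number and the forcing is zero — substitute r^c and read off the root equation.


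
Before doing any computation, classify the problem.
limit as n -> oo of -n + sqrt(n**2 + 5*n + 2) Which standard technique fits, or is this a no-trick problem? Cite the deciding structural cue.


Verdict: conjugate multiplication — the ∞ − ∞ radical form is the exact trigger for the conjugate maneuver.


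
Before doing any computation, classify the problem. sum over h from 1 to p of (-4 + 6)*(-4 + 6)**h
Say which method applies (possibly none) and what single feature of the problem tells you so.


Method: the geometric series formula — consecutive terms stand in a fixed index-free ratio — the geometric sum formula closes it.


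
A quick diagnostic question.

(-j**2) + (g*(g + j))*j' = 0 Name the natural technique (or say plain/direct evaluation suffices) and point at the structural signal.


Technique: the homogeneous substitution — the slope's numerator and denominator share total degree; set v = j/g and the equation drops to separable form. With the right rearrangement (exchanging the roles of the variables where needed), this also fits a Bernoulli template; the homogeneous substitution reads the structure directly.


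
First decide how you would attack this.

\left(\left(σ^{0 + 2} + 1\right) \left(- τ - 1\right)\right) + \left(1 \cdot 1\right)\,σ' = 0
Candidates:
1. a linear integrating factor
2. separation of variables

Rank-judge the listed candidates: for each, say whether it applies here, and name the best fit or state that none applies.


Technique: separation of variables — all dependence on the two variables factors apart, the defining separable shape.
- a linear integrating factor — the unknown enters nonlinearly (through a power, a denominator, or a transcendental function), which the linear integrating-factor recipe cannot absorb as-is — any repair would come from a preliminary substitution, not the factor.
- separation of variables — yes, a natural case for it.


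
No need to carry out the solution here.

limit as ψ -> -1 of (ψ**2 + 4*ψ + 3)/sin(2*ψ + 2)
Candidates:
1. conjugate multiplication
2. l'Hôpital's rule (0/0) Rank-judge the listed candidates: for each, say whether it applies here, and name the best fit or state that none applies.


Method: l'Hôpital's rule (0/0) — numerator and denominator both vanish at -1 — a genuine 0/0 form, which is exactly when l'Hôpital applies. One could equally expand both pieces locally and compare leading terms; the rule does that in one stroke.
- conjugate multiplication: there is no infinity-minus-infinity radical difference to rationalize.
- l'Hôpital's rule (0/0): applies; the problem has the shape this method handles.


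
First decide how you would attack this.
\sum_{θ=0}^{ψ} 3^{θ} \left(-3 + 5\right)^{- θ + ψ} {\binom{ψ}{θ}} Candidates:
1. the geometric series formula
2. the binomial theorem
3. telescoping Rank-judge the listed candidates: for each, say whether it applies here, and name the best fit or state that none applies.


Diagnosis: the binomial theorem — the binomial coefficients weight matched powers of 3 and (-3 + 5), which is exactly the expansion of a binomial power.
- the geometric series formula — the term-to-term ratio changes with the index, so the geometric formula cannot close it.
- the binomial theorem: applies; the problem has the shape this method handles.
- telescoping: neither a shifted-difference shape nor integer-spaced poles are present.


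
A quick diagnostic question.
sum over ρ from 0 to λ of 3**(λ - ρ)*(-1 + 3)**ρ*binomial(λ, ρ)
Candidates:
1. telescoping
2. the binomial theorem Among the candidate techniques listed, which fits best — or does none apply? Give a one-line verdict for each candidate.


Diagnosis: the binomial theorem — terms weighting binomial(λ, ρ) against matched powers of (-1 + 3) and 3 reassemble into ((-1 + 3) + 3)^λ by the binomial theorem.
- telescoping: in the displayed form, no term reappears at a neighboring index to cancel against.
- the binomial theorem: applies; the problem has the shape this method handles.


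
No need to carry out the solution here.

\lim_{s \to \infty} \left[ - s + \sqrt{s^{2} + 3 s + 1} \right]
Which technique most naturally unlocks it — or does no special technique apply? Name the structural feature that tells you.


Best approach: conjugate multiplication — neither \sqrt{s^{2} + 3 s + 1} nor s converges alone, so rewrite their difference as a conjugate-rationalized quotient first.


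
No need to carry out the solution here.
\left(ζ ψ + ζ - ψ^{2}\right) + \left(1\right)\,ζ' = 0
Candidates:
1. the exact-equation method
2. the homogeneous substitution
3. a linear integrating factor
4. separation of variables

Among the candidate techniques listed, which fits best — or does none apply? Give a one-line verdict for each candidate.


Verdict: a linear integrating factor — the unknown enters only to the first power against a nonzero forcing term — the integrating-factor template applies directly.
- the exact-equation method — exactness fails on the nose — the mixed partials do not match.
- the homogeneous substitution: the ratio of the variables does not determine the slope.
- a linear integrating factor: yes — fits the structure here.
- separation of variables — no algebra isolates the independent variable on one side and the unknown on the other.


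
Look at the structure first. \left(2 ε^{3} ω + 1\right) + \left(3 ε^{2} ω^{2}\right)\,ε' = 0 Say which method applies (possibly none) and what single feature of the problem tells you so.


Best approach: the exact-equation method — the cross partial derivatives of 2 ε^{3} ω + 1 and 3 ε^{2} ω^{2} agree, so the left side is the total differential of one potential in ω and ε.


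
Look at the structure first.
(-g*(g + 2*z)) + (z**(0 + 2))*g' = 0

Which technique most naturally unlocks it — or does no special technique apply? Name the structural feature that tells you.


Diagnosis: the homogeneous substitution — the slope is degree-zero homogeneous: the ratio substitution v = g/z collapses it. Rearranged, this also fits the Bernoulli template directly; the homogeneous substitution reads the structure without the rearrangement.


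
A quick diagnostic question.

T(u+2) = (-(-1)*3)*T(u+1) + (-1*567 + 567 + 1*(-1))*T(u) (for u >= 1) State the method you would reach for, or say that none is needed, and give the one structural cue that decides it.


Diagnosis: the characteristic-root method — because shifting u leaves the equation's coefficients unchanged, exponential trials reduce it to algebra.


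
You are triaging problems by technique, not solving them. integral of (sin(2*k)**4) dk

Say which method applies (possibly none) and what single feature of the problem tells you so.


Diagnosis: a trigonometric identity — the even exponent on sin(2*k)**4 signals one move: rewrite via cos of the doubled angle.


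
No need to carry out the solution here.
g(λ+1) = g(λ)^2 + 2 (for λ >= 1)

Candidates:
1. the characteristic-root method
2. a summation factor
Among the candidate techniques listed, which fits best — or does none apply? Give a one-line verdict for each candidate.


Best approach: no special technique — a nonlinear dependence on earlier terms breaks linearity, and with it every superposition-based closed form.
- the characteristic-root method: nonlinearity rules out exponential-mode superposition from the start.
- a summation factor: the recursion is nonlinear — outside the first-order linear family a summation factor addresses.


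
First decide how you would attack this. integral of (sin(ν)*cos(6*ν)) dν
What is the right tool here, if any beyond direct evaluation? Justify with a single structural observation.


Verdict: a trigonometric identity — sin(ν)*cos(6*ν) mixes two frequencies; the product-to-sum identity splits it into single-frequency sinusoids.


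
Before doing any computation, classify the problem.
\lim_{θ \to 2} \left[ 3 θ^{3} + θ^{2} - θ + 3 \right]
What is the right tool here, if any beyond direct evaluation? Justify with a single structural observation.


Technique: no special technique — the expression is continuous at 2 — substitute and evaluate; no indeterminate form appears.


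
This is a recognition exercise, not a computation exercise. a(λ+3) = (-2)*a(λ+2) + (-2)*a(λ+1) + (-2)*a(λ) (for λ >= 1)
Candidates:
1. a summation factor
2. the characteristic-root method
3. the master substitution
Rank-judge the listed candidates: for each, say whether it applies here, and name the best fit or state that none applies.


Diagnosis: the characteristic-root method — constant coefficients and linearity mean the ansatz r^λ reduces it to solving the characteristic polynomial.
- a summation factor: a summation factor telescopes one-step recursions; this one carries higher-order memory.
- the characteristic-root method — yes — fits the structure here.
- the master substitution — the recursive argument is a shift of the index, not a fixed fraction of it.


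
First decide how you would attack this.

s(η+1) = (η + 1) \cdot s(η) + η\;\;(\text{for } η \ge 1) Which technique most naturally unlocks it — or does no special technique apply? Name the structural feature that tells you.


Verdict: a summation factor — one-term recursion with variable weight η + 1 is solved by product normalization, not by root-finding.


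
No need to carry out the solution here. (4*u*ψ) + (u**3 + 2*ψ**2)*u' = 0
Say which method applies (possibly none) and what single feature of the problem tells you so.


Verdict: the exact-equation method — take the mixed partials of 4*u*ψ and u**3 + 2*ψ**2: they are equal, which certifies an exact differential.


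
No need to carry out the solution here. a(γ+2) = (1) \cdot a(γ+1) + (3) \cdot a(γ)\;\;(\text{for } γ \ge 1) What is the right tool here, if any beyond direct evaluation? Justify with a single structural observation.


Method: the characteristic-root method — no index-dependence in the weights and nothing inhomogeneous: classic characteristic-equation setup.


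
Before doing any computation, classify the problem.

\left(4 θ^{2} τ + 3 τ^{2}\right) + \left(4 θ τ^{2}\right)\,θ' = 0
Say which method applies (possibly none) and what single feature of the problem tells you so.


Method: the exact-equation method — equality of cross partials is the green light — assemble the potential function term by term.


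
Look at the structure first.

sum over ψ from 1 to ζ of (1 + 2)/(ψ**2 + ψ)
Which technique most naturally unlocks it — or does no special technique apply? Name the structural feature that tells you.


Method: telescoping — (1 + 2)/(ψ**2 + ψ) decomposes into shift-paired simple fractions; the series telescopes to finitely many boundary pieces.


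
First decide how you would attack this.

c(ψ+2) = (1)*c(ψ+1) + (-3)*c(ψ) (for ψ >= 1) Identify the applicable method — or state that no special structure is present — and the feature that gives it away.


Best approach: the characteristic-root method — constant coefficients and linearity mean the ansatz r^ψ reduces it to solving the characteristic polynomial.


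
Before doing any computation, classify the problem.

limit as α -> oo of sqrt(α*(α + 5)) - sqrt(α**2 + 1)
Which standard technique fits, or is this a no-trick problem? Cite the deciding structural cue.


Diagnosis: conjugate multiplication — neither sqrt(α*(α + 5)) nor sqrt(α**2 + 1) converges alone, so rewrite their difference as a conjugate-rationalized quotient first.


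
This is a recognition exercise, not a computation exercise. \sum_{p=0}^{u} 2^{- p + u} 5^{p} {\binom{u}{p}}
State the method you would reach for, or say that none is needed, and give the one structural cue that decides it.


Best approach: the binomial theorem — terms weighting {\binom{u}{p}} against matched powers of 5 and 2 reassemble into (5 + 2)^u by the binomial theorem.


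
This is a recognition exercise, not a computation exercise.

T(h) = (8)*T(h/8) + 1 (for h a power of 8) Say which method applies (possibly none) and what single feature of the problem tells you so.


Method: the master substitution — treat m = log base 8 of h as the new clock: one recursion step advances m by one while h scales by 8.


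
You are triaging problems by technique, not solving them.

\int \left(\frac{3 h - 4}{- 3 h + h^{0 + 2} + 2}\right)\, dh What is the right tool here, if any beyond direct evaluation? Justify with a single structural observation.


Diagnosis: partial fractions — with (- 3 h + h^{0 + 2} + 2) factorable and the degree on top strictly smaller, simple-fraction decomposition is immediate.


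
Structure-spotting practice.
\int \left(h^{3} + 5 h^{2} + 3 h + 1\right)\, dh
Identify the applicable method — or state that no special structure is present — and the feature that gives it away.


Diagnosis: no special technique — scan for structure and find none: constant multiples of powers of h, integrate directly.


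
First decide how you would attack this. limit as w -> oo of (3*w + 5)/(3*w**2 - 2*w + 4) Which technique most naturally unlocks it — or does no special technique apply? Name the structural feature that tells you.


Best approach: dominant-term comparison — divide through by the highest power of w; every lower-order term dies and the dominant terms decide the limit. l'Hôpital's at-infinity variant applies to the expression viewed as a single quotient; the leading-term comparison is the direct route.


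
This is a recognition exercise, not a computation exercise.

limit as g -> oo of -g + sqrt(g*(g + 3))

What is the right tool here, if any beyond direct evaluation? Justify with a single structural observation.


Technique: conjugate multiplication — divergence minus divergence hides a finite answer — expose it by pairing sqrt(g*(g + 3)) - g with its conjugate.


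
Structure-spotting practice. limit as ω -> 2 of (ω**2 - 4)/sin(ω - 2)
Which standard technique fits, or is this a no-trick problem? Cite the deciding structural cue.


Best approach: l'Hôpital's rule (0/0) — numerator and denominator both vanish at 2 — a genuine 0/0 form, which is exactly when l'Hôpital applies. A first-order expansion at the point is an equally standard path; the rule packages it.


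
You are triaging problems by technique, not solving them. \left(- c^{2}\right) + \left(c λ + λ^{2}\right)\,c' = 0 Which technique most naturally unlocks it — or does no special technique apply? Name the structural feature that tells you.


Technique: the homogeneous substitution — scaling λ and c together leaves the slope fixed — it depends only on c/λ, so substitute the ratio. A Bernoulli-style rewrite — possibly after exchanging which variable is treated as dependent — would work as well; the homogeneous substitution is the more immediate reading here.


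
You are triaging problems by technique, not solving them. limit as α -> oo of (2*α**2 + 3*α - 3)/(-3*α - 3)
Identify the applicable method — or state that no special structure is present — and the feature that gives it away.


Diagnosis: dominant-term comparison — at large α only the top-degree terms survive; compare the leading terms and the limit falls out. l'Hôpital's at-infinity variant applies to the expression viewed as a single quotient; the leading-term comparison is the direct route.


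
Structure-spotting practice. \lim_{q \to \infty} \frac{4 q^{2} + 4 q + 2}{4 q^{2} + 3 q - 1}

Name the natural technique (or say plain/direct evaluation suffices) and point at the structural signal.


Diagnosis: dominant-term comparison — growth-rate triage: the leading powers of q decide the limit, everything else is noise. Differentiating the expression as a single quotient would eventually settle it as well; matching dominant growth settles it immediately.


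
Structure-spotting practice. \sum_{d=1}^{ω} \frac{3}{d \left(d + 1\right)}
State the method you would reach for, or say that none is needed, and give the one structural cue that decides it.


Technique: telescoping — integer-spaced poles in \frac{3}{d \left(d + 1\right)} are the telescoping signature in disguise.


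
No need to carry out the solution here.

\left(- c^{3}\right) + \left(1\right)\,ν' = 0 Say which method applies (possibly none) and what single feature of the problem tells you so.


Diagnosis: no special technique — the slope is a pure function of c; integrate both sides and be done.


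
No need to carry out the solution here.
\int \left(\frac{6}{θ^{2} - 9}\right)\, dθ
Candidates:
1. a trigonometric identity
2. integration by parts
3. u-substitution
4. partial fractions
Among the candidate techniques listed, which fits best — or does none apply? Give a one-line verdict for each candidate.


Method: partial fractions — the integrand is a proper rational function and its denominator θ^{2} - 9 factors into distinct pieces, so it splits into simple fractions.
- a trigonometric identity — with no trigonometric functions present, identity rewriting has no target.
- integration by parts: the nonconstant-polynomial-times-standard-kernel pattern (an exp, sine, cosine, or logarithm partner) is absent.
- u-substitution — no subexpression of the integrand pairs with its own derivative as a factor — individual terms may offer their own substitutions, but any change of variable covering the whole integral would have to be constructed from outside the expression.
- partial fractions: a fit — the right tool for this form.


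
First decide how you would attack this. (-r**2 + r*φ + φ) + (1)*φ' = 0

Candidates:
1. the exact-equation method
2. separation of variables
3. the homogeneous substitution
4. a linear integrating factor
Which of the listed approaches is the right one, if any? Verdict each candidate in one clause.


Method: a linear integrating factor — the unknown enters only to the first power against a nonzero forcing term — the integrating-factor template applies directly.
- the exact-equation method — the mixed partial derivatives differ, so the left side is not a total differential.
- separation of variables — no algebra isolates the independent variable on one side and the unknown on the other.
- the homogeneous substitution: the ratio substitution does not collapse this equation.
- a linear integrating factor: yes — fits the structure here.


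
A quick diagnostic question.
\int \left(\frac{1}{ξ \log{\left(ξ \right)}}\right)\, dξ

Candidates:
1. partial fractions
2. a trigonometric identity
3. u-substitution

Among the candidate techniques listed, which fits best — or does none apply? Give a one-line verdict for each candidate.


Verdict: u-substitution — collected, the integrand has one factor that is, up to a constant, the derivative of an inner expression the rest depends on — substitute for that inner expression.
- partial fractions — there is no rational-function structure to decompose.
- a trigonometric identity: no sine or cosine appears, so there is nothing for a trigonometric identity to act on.
- u-substitution: a fit — the right tool for this form.


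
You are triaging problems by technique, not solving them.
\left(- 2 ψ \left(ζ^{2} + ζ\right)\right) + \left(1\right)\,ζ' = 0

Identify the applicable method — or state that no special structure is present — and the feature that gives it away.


Technique: separation of variables — all dependence on the two variables factors apart, the defining separable shape. This doubles as a Bernoulli equation in the unknown as written; dividing and integrating works on it directly.


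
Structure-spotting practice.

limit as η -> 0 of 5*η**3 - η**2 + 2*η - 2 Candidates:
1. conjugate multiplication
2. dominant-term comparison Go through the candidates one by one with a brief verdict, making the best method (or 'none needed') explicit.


Method: no special technique — nothing blocks direct substitution at 0: plug in and finish.
- conjugate multiplication — there is no infinity-minus-infinity radical difference to rationalize.
- dominant-term comparison — no ranking of term growth rates resolves the limit here.
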